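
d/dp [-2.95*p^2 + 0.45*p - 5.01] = 0.45 - 5.9*p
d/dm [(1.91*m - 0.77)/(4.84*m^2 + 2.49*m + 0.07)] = (-9.2444*m^2 + 7.4536*m + 2.051)/(23.4256*m^4 + 24.1032*m^3 + 6.8777*m^2 + 0.3486*m + 0.0049)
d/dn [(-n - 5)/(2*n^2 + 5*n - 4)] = (-2*n^2 - 5*n + (n + 5)*(4*n + 5) + 4)/(2*n^2 + 5*n - 4)^2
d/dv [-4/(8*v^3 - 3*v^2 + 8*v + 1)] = 8*(12*v^2 - 3*v + 4)/(8*v^3 - 3*v^2 + 8*v + 1)^2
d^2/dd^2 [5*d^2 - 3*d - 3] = 10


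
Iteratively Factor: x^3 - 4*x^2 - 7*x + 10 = (x + 2)*(x^2 - 6*x + 5) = (x - 1)*(x + 2)*(x - 5)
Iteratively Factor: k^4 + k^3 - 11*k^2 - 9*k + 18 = (k - 1)*(k^3 + 2*k^2 - 9*k - 18) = (k - 3)*(k - 1)*(k^2 + 5*k + 6) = (k - 3)*(k - 1)*(k + 2)*(k + 3)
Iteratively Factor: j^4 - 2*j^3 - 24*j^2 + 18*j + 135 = (j + 3)*(j^3 - 5*j^2 - 9*j + 45) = (j - 3)*(j + 3)*(j^2 - 2*j - 15) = (j - 5)*(j - 3)*(j + 3)*(j + 3)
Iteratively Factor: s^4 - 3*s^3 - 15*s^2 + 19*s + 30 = (s - 5)*(s^3 + 2*s^2 - 5*s - 6) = (s - 5)*(s + 1)*(s^2 + s - 6) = (s - 5)*(s - 2)*(s + 1)*(s + 3)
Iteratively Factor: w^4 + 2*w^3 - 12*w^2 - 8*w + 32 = (w + 4)*(w^3 - 2*w^2 - 4*w + 8) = (w - 2)*(w + 4)*(w^2 - 4) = (w - 2)*(w + 2)*(w + 4)*(w - 2)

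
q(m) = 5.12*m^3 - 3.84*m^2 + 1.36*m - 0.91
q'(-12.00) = 2305.36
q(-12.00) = -9417.55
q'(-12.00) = 2305.36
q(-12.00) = -9417.55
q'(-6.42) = 683.75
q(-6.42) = -1522.71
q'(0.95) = 7.93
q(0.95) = 1.31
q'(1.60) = 28.39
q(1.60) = 12.41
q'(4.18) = 237.63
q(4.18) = 311.62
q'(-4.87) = 403.05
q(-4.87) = -689.97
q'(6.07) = 520.68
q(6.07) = 1010.94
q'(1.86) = 40.21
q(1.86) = 21.28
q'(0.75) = 4.24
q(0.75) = 0.11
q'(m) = 15.36*m^2 - 7.68*m + 1.36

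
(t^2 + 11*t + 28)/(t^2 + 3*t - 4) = (t + 7)/(t - 1)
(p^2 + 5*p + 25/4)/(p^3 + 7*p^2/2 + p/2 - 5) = (p + 5/2)/(p^2 + p - 2)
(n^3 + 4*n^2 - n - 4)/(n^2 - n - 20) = (n^2 - 1)/(n - 5)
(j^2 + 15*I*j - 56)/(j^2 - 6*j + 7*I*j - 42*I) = (j + 8*I)/(j - 6)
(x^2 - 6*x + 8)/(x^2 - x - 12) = (x - 2)/(x + 3)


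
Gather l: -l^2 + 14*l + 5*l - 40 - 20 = -l^2 + 19*l - 60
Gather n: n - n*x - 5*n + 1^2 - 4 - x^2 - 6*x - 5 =n*(-x - 4) - x^2 - 6*x - 8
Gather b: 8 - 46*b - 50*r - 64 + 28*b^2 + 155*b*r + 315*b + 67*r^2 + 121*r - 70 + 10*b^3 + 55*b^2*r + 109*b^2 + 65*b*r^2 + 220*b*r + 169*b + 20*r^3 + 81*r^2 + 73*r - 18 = 10*b^3 + b^2*(55*r + 137) + b*(65*r^2 + 375*r + 438) + 20*r^3 + 148*r^2 + 144*r - 144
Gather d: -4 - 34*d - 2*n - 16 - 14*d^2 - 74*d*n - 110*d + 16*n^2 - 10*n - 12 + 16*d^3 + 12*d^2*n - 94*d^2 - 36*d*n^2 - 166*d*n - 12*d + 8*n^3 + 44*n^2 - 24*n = 16*d^3 + d^2*(12*n - 108) + d*(-36*n^2 - 240*n - 156) + 8*n^3 + 60*n^2 - 36*n - 32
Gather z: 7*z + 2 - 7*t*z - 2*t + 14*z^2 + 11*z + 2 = -2*t + 14*z^2 + z*(18 - 7*t) + 4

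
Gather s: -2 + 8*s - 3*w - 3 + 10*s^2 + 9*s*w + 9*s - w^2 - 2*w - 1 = 10*s^2 + s*(9*w + 17) - w^2 - 5*w - 6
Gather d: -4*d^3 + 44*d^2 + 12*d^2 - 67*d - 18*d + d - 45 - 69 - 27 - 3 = -4*d^3 + 56*d^2 - 84*d - 144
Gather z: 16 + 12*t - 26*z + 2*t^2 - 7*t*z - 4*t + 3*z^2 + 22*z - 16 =2*t^2 + 8*t + 3*z^2 + z*(-7*t - 4)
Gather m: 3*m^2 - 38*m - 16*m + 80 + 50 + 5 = 3*m^2 - 54*m + 135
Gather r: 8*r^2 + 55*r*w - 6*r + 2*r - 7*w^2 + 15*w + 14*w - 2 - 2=8*r^2 + r*(55*w - 4) - 7*w^2 + 29*w - 4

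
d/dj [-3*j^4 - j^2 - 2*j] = -12*j^3 - 2*j - 2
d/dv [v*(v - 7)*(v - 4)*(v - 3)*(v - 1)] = 5*v^4 - 60*v^3 + 225*v^2 - 290*v + 84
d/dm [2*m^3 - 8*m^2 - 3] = 2*m*(3*m - 8)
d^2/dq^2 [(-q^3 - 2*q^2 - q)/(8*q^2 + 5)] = 2*(-24*q^3 + 240*q^2 + 45*q - 50)/(512*q^6 + 960*q^4 + 600*q^2 + 125)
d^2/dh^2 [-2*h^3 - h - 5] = -12*h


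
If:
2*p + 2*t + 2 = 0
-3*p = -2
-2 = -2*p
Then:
No Solution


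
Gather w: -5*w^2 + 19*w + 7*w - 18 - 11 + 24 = -5*w^2 + 26*w - 5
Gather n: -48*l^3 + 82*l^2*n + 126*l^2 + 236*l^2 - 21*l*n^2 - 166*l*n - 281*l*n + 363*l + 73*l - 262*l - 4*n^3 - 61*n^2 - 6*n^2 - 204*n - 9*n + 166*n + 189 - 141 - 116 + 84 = -48*l^3 + 362*l^2 + 174*l - 4*n^3 + n^2*(-21*l - 67) + n*(82*l^2 - 447*l - 47) + 16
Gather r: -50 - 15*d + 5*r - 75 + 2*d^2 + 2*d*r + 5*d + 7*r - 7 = 2*d^2 - 10*d + r*(2*d + 12) - 132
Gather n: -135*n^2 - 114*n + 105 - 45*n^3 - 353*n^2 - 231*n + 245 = -45*n^3 - 488*n^2 - 345*n + 350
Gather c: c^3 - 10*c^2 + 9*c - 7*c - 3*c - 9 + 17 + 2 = c^3 - 10*c^2 - c + 10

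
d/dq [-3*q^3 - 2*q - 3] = -9*q^2 - 2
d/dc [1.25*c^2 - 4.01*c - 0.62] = 2.5*c - 4.01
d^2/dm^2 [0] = 0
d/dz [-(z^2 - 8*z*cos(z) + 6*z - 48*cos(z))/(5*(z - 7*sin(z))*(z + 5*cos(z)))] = (2*(z - 7*sin(z))*(z + 5*cos(z))*(-4*z*sin(z) - z - 24*sin(z) + 4*cos(z) - 3) - (z - 7*sin(z))*(5*sin(z) - 1)*(z^2 - 8*z*cos(z) + 6*z - 48*cos(z)) - (z + 5*cos(z))*(7*cos(z) - 1)*(z^2 - 8*z*cos(z) + 6*z - 48*cos(z)))/(5*(z - 7*sin(z))^2*(z + 5*cos(z))^2)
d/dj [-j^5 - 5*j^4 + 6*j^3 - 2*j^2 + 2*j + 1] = -5*j^4 - 20*j^3 + 18*j^2 - 4*j + 2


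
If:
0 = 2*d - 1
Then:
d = 1/2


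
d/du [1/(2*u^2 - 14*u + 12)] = (7/2 - u)/(u^2 - 7*u + 6)^2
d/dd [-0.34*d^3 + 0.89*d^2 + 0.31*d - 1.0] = -1.02*d^2 + 1.78*d + 0.31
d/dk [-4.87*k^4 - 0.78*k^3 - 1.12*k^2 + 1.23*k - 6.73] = -19.48*k^3 - 2.34*k^2 - 2.24*k + 1.23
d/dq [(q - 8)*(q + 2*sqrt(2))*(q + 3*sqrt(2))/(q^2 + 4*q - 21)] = (q^4 + 8*q^3 - 107*q^2 + 60*sqrt(2)*q^2 - 210*sqrt(2)*q + 528*q + 132 + 840*sqrt(2))/(q^4 + 8*q^3 - 26*q^2 - 168*q + 441)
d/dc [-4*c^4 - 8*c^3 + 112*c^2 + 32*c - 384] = -16*c^3 - 24*c^2 + 224*c + 32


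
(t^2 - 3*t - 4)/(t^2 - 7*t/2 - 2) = 2*(t + 1)/(2*t + 1)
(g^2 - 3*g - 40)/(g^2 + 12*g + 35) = (g - 8)/(g + 7)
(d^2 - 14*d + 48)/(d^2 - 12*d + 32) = (d - 6)/(d - 4)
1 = 1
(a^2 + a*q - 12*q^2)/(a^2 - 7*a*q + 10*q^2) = (a^2 + a*q - 12*q^2)/(a^2 - 7*a*q + 10*q^2)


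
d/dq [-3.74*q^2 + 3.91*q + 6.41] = 3.91 - 7.48*q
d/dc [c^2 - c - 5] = 2*c - 1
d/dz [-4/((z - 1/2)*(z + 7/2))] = 64*(2*z + 3)/((2*z - 1)^2*(2*z + 7)^2)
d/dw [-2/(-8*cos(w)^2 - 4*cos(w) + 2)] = 2*(4*cos(w) + 1)*sin(w)/(4*cos(w)^2 + 2*cos(w) - 1)^2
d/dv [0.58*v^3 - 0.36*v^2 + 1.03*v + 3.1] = 1.74*v^2 - 0.72*v + 1.03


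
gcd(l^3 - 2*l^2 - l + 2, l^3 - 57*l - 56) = l + 1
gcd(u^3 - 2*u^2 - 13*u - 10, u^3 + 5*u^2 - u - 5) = u + 1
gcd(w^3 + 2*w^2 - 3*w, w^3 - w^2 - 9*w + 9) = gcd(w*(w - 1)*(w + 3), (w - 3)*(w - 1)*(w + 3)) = w^2 + 2*w - 3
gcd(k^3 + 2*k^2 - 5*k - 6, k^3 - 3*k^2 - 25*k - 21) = k^2 + 4*k + 3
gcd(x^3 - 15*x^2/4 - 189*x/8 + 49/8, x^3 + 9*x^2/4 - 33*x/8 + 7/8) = x^2 + 13*x/4 - 7/8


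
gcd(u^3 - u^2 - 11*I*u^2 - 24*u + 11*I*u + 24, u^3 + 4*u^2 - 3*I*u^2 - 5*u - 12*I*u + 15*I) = u^2 + u*(-1 - 3*I) + 3*I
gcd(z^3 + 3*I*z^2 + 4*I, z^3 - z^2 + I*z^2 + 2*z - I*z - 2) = z^2 + I*z + 2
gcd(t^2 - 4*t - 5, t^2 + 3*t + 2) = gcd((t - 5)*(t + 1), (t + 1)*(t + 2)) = t + 1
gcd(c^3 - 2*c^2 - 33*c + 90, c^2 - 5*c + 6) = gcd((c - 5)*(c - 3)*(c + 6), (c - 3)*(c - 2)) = c - 3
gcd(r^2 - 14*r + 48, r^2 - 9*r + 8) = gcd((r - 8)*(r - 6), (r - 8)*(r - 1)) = r - 8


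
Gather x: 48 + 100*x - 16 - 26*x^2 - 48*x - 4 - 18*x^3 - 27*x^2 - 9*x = -18*x^3 - 53*x^2 + 43*x + 28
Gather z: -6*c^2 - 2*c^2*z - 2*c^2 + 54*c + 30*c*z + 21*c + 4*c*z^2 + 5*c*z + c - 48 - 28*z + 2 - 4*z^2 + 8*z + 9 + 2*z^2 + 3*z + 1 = -8*c^2 + 76*c + z^2*(4*c - 2) + z*(-2*c^2 + 35*c - 17) - 36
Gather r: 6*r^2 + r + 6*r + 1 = 6*r^2 + 7*r + 1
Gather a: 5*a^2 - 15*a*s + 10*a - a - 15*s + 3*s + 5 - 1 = 5*a^2 + a*(9 - 15*s) - 12*s + 4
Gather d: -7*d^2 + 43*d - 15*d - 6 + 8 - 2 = -7*d^2 + 28*d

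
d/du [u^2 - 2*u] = 2*u - 2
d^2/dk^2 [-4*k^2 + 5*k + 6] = -8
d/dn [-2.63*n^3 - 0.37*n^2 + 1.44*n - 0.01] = -7.89*n^2 - 0.74*n + 1.44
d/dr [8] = 0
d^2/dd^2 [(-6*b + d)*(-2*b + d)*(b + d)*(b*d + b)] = 2*b*(4*b^2 - 21*b*d - 7*b + 6*d^2 + 3*d)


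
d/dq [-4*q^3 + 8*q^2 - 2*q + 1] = -12*q^2 + 16*q - 2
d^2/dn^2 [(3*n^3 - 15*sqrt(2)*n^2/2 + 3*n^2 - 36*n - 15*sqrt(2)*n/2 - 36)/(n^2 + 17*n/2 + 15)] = 36*(25*sqrt(2)*n^3 + 49*n^3 + 150*sqrt(2)*n^2 + 402*n^2 + 150*sqrt(2)*n + 1212*n - 325*sqrt(2) + 1424)/(8*n^6 + 204*n^5 + 2094*n^4 + 11033*n^3 + 31410*n^2 + 45900*n + 27000)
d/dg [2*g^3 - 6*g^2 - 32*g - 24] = 6*g^2 - 12*g - 32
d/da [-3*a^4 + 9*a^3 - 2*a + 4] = -12*a^3 + 27*a^2 - 2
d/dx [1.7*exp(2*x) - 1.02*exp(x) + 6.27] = (3.4*exp(x) - 1.02)*exp(x)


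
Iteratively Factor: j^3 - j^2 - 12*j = (j - 4)*(j^2 + 3*j) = (j - 4)*(j + 3)*(j)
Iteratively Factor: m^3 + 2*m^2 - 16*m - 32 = (m + 4)*(m^2 - 2*m - 8) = (m + 2)*(m + 4)*(m - 4)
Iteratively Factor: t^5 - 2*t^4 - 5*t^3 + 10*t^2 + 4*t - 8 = (t - 2)*(t^4 - 5*t^2 + 4) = (t - 2)*(t + 2)*(t^3 - 2*t^2 - t + 2) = (t - 2)*(t - 1)*(t + 2)*(t^2 - t - 2) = (t - 2)*(t - 1)*(t + 1)*(t + 2)*(t - 2)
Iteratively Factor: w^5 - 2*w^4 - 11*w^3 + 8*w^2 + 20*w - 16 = (w - 1)*(w^4 - w^3 - 12*w^2 - 4*w + 16) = (w - 1)*(w + 2)*(w^3 - 3*w^2 - 6*w + 8) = (w - 4)*(w - 1)*(w + 2)*(w^2 + w - 2) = (w - 4)*(w - 1)^2*(w + 2)*(w + 2)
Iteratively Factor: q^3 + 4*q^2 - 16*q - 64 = (q + 4)*(q^2 - 16) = (q + 4)^2*(q - 4)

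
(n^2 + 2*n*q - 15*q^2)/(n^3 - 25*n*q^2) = (-n + 3*q)/(n*(-n + 5*q))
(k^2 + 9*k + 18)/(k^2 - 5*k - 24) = (k + 6)/(k - 8)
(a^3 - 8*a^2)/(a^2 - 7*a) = a*(a - 8)/(a - 7)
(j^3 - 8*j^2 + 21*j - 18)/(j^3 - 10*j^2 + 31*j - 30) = (j - 3)/(j - 5)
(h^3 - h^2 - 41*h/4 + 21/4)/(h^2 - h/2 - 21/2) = h - 1/2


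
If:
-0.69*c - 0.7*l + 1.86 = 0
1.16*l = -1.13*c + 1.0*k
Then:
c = 2.69565217391304 - 1.01449275362319*l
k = 0.0136231884057971*l + 3.04608695652174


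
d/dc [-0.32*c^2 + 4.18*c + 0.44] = 4.18 - 0.64*c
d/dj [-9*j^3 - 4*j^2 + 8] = j*(-27*j - 8)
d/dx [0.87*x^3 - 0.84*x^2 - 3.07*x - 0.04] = 2.61*x^2 - 1.68*x - 3.07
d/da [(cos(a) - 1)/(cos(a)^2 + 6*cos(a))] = (sin(a) - 6*sin(a)/cos(a)^2 - 2*tan(a))/(cos(a) + 6)^2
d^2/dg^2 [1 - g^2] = -2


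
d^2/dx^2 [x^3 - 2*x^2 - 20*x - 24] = 6*x - 4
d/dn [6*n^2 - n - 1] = 12*n - 1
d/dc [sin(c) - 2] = cos(c)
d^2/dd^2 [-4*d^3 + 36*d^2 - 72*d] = 72 - 24*d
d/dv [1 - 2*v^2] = -4*v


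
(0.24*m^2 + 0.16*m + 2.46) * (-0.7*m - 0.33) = -0.168*m^3 - 0.1912*m^2 - 1.7748*m - 0.8118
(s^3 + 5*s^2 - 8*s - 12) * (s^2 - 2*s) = s^5 + 3*s^4 - 18*s^3 + 4*s^2 + 24*s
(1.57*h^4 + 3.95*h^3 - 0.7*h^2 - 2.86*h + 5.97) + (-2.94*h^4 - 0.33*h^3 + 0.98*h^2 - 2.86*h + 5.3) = -1.37*h^4 + 3.62*h^3 + 0.28*h^2 - 5.72*h + 11.27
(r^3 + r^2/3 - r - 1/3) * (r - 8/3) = r^4 - 7*r^3/3 - 17*r^2/9 + 7*r/3 + 8/9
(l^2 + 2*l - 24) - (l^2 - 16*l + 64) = 18*l - 88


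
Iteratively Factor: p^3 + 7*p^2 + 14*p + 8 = (p + 4)*(p^2 + 3*p + 2) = (p + 1)*(p + 4)*(p + 2)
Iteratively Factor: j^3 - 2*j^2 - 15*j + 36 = (j - 3)*(j^2 + j - 12) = (j - 3)^2*(j + 4)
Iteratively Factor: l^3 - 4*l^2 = (l)*(l^2 - 4*l) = l*(l - 4)*(l)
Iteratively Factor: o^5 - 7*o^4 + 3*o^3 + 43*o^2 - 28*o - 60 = (o - 5)*(o^4 - 2*o^3 - 7*o^2 + 8*o + 12) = (o - 5)*(o - 3)*(o^3 + o^2 - 4*o - 4) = (o - 5)*(o - 3)*(o - 2)*(o^2 + 3*o + 2) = (o - 5)*(o - 3)*(o - 2)*(o + 1)*(o + 2)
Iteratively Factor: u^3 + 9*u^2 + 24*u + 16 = (u + 4)*(u^2 + 5*u + 4) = (u + 4)^2*(u + 1)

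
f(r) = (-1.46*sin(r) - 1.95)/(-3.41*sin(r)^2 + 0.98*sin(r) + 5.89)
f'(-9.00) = 0.08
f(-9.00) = -0.27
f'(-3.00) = 0.15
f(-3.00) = -0.31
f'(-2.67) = 0.07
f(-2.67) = -0.27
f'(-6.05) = -0.28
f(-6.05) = -0.39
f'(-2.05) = -0.10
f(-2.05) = -0.28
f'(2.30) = 0.58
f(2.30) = -0.64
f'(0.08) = -0.22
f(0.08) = -0.35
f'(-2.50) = 0.02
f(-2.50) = -0.26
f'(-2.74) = 0.08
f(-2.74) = -0.28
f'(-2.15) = -0.07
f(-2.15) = -0.27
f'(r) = (6.82*sin(r)*cos(r) - 0.98*cos(r))*(-1.46*sin(r) - 1.95)/(-3.41*sin(r)^2 + 0.98*sin(r) + 5.89)^2 - 1.46*cos(r)/(-3.41*sin(r)^2 + 0.98*sin(r) + 5.89) = (-13.299*sin(r) + 2.4893*cos(2*r) - 9.1777)*cos(r)/(-3.41*sin(r)^2 + 0.98*sin(r) + 5.89)^2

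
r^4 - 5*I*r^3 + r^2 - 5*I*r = r*(r - 5*I)*(r - I)*(r + I)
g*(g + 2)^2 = g^3 + 4*g^2 + 4*g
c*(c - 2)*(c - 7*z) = c^3 - 7*c^2*z - 2*c^2 + 14*c*z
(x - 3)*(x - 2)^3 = x^4 - 9*x^3 + 30*x^2 - 44*x + 24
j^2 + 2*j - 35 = (j - 5)*(j + 7)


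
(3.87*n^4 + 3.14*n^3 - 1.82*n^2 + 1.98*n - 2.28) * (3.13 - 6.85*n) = -26.5095*n^5 - 9.3959*n^4 + 22.2952*n^3 - 19.2596*n^2 + 21.8154*n - 7.1364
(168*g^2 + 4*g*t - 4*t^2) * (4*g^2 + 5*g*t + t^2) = 672*g^4 + 856*g^3*t + 172*g^2*t^2 - 16*g*t^3 - 4*t^4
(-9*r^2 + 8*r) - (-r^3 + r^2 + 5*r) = r^3 - 10*r^2 + 3*r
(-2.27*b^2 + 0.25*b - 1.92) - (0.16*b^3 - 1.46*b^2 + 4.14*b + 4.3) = -0.16*b^3 - 0.81*b^2 - 3.89*b - 6.22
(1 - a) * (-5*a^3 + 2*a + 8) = 5*a^4 - 5*a^3 - 2*a^2 - 6*a + 8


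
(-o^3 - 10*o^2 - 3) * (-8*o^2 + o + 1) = 8*o^5 + 79*o^4 - 11*o^3 + 14*o^2 - 3*o - 3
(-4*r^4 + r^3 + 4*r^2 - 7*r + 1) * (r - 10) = -4*r^5 + 41*r^4 - 6*r^3 - 47*r^2 + 71*r - 10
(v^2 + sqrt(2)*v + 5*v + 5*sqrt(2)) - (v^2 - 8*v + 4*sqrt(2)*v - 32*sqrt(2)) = -3*sqrt(2)*v + 13*v + 37*sqrt(2)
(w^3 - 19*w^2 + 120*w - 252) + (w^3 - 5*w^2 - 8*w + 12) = 2*w^3 - 24*w^2 + 112*w - 240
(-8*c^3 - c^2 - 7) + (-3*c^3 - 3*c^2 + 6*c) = -11*c^3 - 4*c^2 + 6*c - 7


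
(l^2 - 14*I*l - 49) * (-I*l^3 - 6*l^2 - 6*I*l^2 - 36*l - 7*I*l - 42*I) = -I*l^5 - 20*l^4 - 6*I*l^4 - 120*l^3 + 126*I*l^3 + 196*l^2 + 756*I*l^2 + 1176*l + 343*I*l + 2058*I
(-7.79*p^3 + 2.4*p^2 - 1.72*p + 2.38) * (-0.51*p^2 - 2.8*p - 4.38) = 3.9729*p^5 + 20.588*p^4 + 28.2774*p^3 - 6.9098*p^2 + 0.8696*p - 10.4244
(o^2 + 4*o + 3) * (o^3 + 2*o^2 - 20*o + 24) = o^5 + 6*o^4 - 9*o^3 - 50*o^2 + 36*o + 72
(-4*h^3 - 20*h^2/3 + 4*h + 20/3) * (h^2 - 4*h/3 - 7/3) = -4*h^5 - 4*h^4/3 + 200*h^3/9 + 152*h^2/9 - 164*h/9 - 140/9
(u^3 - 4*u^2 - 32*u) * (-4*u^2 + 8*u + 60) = -4*u^5 + 24*u^4 + 156*u^3 - 496*u^2 - 1920*u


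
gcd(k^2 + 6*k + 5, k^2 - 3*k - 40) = k + 5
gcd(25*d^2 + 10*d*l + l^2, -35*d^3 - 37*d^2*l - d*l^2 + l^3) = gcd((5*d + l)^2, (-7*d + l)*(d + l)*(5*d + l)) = 5*d + l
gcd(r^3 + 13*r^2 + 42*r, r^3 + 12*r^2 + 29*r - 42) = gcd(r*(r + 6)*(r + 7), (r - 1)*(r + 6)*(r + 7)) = r^2 + 13*r + 42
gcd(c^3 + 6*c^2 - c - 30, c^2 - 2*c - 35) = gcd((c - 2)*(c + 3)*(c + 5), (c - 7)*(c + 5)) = c + 5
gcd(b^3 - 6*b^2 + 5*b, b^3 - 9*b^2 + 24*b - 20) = b - 5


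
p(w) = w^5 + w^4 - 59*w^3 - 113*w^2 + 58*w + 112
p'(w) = 5*w^4 + 4*w^3 - 177*w^2 - 226*w + 58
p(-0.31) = 84.92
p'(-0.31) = 110.98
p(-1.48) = -32.39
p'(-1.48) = 15.80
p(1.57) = -288.18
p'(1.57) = -687.25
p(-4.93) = 1827.61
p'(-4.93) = -655.44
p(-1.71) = -28.66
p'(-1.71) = -50.35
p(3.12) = -2208.53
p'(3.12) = -1774.83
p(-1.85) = -18.43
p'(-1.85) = -96.44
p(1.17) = -65.25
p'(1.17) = -432.94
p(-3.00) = 352.00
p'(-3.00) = -560.00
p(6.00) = -7280.00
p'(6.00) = -326.00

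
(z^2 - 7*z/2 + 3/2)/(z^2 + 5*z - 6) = (2*z^2 - 7*z + 3)/(2*(z^2 + 5*z - 6))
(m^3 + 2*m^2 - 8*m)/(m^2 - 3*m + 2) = m*(m + 4)/(m - 1)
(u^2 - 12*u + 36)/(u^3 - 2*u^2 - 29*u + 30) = (u - 6)/(u^2 + 4*u - 5)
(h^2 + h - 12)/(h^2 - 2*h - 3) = (h + 4)/(h + 1)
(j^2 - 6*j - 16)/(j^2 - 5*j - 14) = (j - 8)/(j - 7)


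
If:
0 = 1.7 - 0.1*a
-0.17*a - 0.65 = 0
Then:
No Solution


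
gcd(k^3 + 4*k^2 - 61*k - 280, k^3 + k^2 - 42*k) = k + 7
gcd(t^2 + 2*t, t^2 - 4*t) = t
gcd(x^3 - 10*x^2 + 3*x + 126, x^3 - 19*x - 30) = x + 3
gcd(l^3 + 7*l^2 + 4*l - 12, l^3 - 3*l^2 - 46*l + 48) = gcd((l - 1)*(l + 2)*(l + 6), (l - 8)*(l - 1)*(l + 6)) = l^2 + 5*l - 6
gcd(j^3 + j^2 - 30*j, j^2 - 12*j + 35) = j - 5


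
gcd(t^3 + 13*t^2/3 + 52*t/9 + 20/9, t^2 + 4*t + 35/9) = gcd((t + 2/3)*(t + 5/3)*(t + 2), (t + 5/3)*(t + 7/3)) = t + 5/3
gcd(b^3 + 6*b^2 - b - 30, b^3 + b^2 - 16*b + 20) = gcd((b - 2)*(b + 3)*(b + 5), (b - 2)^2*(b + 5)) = b^2 + 3*b - 10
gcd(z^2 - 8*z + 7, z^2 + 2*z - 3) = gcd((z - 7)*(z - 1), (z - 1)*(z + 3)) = z - 1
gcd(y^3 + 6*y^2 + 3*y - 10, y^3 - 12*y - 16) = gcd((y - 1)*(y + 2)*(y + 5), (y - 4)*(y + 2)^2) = y + 2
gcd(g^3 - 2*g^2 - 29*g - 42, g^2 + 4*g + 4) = g + 2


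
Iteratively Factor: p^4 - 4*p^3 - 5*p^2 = (p + 1)*(p^3 - 5*p^2) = p*(p + 1)*(p^2 - 5*p) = p*(p - 5)*(p + 1)*(p)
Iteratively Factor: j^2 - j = (j - 1)*(j)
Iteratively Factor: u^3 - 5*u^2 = (u)*(u^2 - 5*u) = u^2*(u - 5)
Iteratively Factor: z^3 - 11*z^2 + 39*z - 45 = (z - 5)*(z^2 - 6*z + 9) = (z - 5)*(z - 3)*(z - 3)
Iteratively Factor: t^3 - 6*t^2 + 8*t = (t - 4)*(t^2 - 2*t) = t*(t - 4)*(t - 2)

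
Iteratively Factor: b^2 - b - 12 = (b - 4)*(b + 3)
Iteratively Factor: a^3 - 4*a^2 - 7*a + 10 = (a - 1)*(a^2 - 3*a - 10) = (a - 1)*(a + 2)*(a - 5)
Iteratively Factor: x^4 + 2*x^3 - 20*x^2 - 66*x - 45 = (x + 3)*(x^3 - x^2 - 17*x - 15) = (x + 3)^2*(x^2 - 4*x - 5) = (x - 5)*(x + 3)^2*(x + 1)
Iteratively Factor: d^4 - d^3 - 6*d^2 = (d + 2)*(d^3 - 3*d^2) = d*(d + 2)*(d^2 - 3*d) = d*(d - 3)*(d + 2)*(d)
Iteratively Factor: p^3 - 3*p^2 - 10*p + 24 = (p - 4)*(p^2 + p - 6) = (p - 4)*(p - 2)*(p + 3)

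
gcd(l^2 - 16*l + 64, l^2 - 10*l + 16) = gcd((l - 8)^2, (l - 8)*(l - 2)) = l - 8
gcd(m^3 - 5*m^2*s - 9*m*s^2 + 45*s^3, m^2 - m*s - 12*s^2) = m + 3*s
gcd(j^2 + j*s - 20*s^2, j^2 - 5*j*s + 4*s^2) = -j + 4*s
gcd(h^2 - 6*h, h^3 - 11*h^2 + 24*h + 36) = h - 6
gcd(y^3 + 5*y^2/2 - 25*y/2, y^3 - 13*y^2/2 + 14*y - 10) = y - 5/2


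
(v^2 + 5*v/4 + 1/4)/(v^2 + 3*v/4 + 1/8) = 2*(v + 1)/(2*v + 1)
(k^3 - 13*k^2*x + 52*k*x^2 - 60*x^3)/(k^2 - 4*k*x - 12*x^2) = (k^2 - 7*k*x + 10*x^2)/(k + 2*x)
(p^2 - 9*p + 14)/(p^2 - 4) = (p - 7)/(p + 2)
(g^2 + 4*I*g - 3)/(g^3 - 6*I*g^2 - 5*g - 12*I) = (g + 3*I)/(g^2 - 7*I*g - 12)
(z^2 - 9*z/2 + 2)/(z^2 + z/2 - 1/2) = (z - 4)/(z + 1)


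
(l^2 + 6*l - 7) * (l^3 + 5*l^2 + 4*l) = l^5 + 11*l^4 + 27*l^3 - 11*l^2 - 28*l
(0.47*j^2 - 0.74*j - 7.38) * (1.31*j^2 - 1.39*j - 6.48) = 0.6157*j^4 - 1.6227*j^3 - 11.6848*j^2 + 15.0534*j + 47.8224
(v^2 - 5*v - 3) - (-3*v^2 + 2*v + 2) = 4*v^2 - 7*v - 5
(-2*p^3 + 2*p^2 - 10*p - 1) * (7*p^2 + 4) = -14*p^5 + 14*p^4 - 78*p^3 + p^2 - 40*p - 4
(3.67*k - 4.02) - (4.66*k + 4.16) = -0.99*k - 8.18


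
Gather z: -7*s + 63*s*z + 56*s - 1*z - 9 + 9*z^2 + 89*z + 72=49*s + 9*z^2 + z*(63*s + 88) + 63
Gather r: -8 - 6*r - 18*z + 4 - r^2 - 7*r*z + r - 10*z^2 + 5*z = -r^2 + r*(-7*z - 5) - 10*z^2 - 13*z - 4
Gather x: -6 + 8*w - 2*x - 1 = 8*w - 2*x - 7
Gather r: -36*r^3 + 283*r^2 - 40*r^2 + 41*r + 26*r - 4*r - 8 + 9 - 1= -36*r^3 + 243*r^2 + 63*r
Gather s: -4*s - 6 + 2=-4*s - 4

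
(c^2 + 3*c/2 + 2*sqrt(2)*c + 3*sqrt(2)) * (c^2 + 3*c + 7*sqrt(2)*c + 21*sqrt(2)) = c^4 + 9*c^3/2 + 9*sqrt(2)*c^3 + 65*c^2/2 + 81*sqrt(2)*c^2/2 + 81*sqrt(2)*c/2 + 126*c + 126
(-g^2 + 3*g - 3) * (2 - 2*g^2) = 2*g^4 - 6*g^3 + 4*g^2 + 6*g - 6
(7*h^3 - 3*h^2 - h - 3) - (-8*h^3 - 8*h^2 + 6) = 15*h^3 + 5*h^2 - h - 9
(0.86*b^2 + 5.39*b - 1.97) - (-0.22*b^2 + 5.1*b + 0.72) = 1.08*b^2 + 0.29*b - 2.69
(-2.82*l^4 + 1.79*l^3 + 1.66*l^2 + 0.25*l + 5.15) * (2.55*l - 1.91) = -7.191*l^5 + 9.9507*l^4 + 0.8141*l^3 - 2.5331*l^2 + 12.655*l - 9.8365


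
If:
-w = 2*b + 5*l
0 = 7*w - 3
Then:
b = -5*l/2 - 3/14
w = 3/7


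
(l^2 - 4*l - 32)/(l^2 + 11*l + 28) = (l - 8)/(l + 7)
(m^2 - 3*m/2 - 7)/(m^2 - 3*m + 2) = (m^2 - 3*m/2 - 7)/(m^2 - 3*m + 2)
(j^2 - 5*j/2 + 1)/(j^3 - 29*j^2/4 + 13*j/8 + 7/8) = 4*(j - 2)/(4*j^2 - 27*j - 7)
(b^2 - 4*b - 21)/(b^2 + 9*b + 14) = (b^2 - 4*b - 21)/(b^2 + 9*b + 14)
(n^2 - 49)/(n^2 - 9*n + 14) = (n + 7)/(n - 2)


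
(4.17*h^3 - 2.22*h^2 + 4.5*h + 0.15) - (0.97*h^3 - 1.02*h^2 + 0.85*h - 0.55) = 3.2*h^3 - 1.2*h^2 + 3.65*h + 0.7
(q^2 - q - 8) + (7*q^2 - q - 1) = 8*q^2 - 2*q - 9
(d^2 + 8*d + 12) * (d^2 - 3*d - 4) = d^4 + 5*d^3 - 16*d^2 - 68*d - 48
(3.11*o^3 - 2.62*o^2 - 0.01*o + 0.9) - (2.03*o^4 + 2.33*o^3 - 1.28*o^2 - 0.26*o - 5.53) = -2.03*o^4 + 0.78*o^3 - 1.34*o^2 + 0.25*o + 6.43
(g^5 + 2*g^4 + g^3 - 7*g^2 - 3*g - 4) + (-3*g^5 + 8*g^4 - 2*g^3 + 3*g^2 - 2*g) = -2*g^5 + 10*g^4 - g^3 - 4*g^2 - 5*g - 4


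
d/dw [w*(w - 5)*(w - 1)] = 3*w^2 - 12*w + 5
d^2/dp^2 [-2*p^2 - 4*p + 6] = -4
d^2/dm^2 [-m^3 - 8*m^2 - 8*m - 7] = -6*m - 16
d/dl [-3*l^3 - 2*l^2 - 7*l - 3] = -9*l^2 - 4*l - 7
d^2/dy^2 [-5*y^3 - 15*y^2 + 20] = -30*y - 30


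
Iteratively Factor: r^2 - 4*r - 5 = (r - 5)*(r + 1)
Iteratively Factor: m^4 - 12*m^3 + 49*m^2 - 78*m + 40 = (m - 1)*(m^3 - 11*m^2 + 38*m - 40) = (m - 4)*(m - 1)*(m^2 - 7*m + 10) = (m - 4)*(m - 2)*(m - 1)*(m - 5)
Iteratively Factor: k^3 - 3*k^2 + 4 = (k + 1)*(k^2 - 4*k + 4) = (k - 2)*(k + 1)*(k - 2)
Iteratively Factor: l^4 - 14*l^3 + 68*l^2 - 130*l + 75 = (l - 1)*(l^3 - 13*l^2 + 55*l - 75) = (l - 3)*(l - 1)*(l^2 - 10*l + 25) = (l - 5)*(l - 3)*(l - 1)*(l - 5)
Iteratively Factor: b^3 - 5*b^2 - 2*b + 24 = (b - 3)*(b^2 - 2*b - 8) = (b - 3)*(b + 2)*(b - 4)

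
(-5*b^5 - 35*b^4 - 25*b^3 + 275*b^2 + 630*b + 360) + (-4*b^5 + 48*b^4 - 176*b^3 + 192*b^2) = -9*b^5 + 13*b^4 - 201*b^3 + 467*b^2 + 630*b + 360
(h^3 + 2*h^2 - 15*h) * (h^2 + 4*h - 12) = h^5 + 6*h^4 - 19*h^3 - 84*h^2 + 180*h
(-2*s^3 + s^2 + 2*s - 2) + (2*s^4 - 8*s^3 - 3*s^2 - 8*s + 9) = 2*s^4 - 10*s^3 - 2*s^2 - 6*s + 7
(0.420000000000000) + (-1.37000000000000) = -0.950000000000000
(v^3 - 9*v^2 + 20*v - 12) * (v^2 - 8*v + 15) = v^5 - 17*v^4 + 107*v^3 - 307*v^2 + 396*v - 180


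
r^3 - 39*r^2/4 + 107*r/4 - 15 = (r - 5)*(r - 4)*(r - 3/4)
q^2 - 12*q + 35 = (q - 7)*(q - 5)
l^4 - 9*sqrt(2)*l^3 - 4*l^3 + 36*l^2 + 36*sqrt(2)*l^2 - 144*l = l*(l - 4)*(l - 6*sqrt(2))*(l - 3*sqrt(2))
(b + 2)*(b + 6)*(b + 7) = b^3 + 15*b^2 + 68*b + 84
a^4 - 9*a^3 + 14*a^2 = a^2*(a - 7)*(a - 2)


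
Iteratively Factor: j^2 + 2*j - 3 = (j - 1)*(j + 3)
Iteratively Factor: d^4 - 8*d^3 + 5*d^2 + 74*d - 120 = (d - 5)*(d^3 - 3*d^2 - 10*d + 24) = (d - 5)*(d + 3)*(d^2 - 6*d + 8) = (d - 5)*(d - 2)*(d + 3)*(d - 4)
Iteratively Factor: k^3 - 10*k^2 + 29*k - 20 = (k - 5)*(k^2 - 5*k + 4) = (k - 5)*(k - 1)*(k - 4)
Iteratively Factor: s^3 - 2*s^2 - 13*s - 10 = (s - 5)*(s^2 + 3*s + 2) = (s - 5)*(s + 2)*(s + 1)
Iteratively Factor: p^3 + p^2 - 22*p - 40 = (p - 5)*(p^2 + 6*p + 8) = (p - 5)*(p + 2)*(p + 4)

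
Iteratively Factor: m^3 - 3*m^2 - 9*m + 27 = (m - 3)*(m^2 - 9) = (m - 3)*(m + 3)*(m - 3)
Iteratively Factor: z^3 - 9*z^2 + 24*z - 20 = (z - 2)*(z^2 - 7*z + 10) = (z - 5)*(z - 2)*(z - 2)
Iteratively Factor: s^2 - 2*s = (s)*(s - 2)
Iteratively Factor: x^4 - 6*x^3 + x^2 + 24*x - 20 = (x - 1)*(x^3 - 5*x^2 - 4*x + 20) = (x - 1)*(x + 2)*(x^2 - 7*x + 10) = (x - 2)*(x - 1)*(x + 2)*(x - 5)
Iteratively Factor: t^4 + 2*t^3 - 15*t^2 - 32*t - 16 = (t + 1)*(t^3 + t^2 - 16*t - 16) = (t + 1)^2*(t^2 - 16) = (t + 1)^2*(t + 4)*(t - 4)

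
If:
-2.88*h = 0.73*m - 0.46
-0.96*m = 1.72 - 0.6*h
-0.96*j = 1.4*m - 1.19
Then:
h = 0.53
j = 3.37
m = -1.46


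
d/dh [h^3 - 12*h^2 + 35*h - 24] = 3*h^2 - 24*h + 35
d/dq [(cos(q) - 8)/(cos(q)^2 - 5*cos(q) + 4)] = (cos(q)^2 - 16*cos(q) + 36)*sin(q)/(cos(q)^2 - 5*cos(q) + 4)^2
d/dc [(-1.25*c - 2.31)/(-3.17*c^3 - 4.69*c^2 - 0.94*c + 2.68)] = (3.9625*c^3 + 5.8625*c^2 + 1.175*c - (1.25*c + 2.31)*(9.51*c^2 + 9.38*c + 0.94) - 3.35)/(3.17*c^3 + 4.69*c^2 + 0.94*c - 2.68)^2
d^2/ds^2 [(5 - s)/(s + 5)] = 20/(s + 5)^3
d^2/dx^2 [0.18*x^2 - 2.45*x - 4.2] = 0.360000000000000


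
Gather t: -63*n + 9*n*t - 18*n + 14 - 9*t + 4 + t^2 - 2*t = -81*n + t^2 + t*(9*n - 11) + 18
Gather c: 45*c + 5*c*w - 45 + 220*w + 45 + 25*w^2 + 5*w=c*(5*w + 45) + 25*w^2 + 225*w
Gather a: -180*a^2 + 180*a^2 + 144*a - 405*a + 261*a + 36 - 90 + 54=0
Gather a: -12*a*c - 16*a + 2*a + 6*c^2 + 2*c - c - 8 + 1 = a*(-12*c - 14) + 6*c^2 + c - 7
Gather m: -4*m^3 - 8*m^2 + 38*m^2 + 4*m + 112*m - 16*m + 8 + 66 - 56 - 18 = -4*m^3 + 30*m^2 + 100*m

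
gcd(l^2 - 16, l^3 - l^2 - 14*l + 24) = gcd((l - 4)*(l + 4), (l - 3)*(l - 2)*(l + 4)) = l + 4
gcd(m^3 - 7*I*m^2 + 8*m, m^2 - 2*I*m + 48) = m - 8*I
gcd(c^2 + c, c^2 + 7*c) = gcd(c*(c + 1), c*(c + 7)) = c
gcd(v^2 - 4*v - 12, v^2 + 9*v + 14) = v + 2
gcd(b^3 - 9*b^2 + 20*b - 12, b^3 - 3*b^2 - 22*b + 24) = b^2 - 7*b + 6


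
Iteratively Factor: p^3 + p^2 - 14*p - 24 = (p + 2)*(p^2 - p - 12) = (p + 2)*(p + 3)*(p - 4)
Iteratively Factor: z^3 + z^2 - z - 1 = (z + 1)*(z^2 - 1) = (z + 1)^2*(z - 1)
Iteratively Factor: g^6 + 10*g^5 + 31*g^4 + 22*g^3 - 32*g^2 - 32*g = (g + 4)*(g^5 + 6*g^4 + 7*g^3 - 6*g^2 - 8*g) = (g + 2)*(g + 4)*(g^4 + 4*g^3 - g^2 - 4*g) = (g - 1)*(g + 2)*(g + 4)*(g^3 + 5*g^2 + 4*g) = (g - 1)*(g + 2)*(g + 4)^2*(g^2 + g) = (g - 1)*(g + 1)*(g + 2)*(g + 4)^2*(g)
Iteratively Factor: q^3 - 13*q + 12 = (q + 4)*(q^2 - 4*q + 3) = (q - 1)*(q + 4)*(q - 3)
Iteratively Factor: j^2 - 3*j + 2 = (j - 2)*(j - 1)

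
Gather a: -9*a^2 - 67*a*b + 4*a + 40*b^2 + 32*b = -9*a^2 + a*(4 - 67*b) + 40*b^2 + 32*b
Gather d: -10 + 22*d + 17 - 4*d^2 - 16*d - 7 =-4*d^2 + 6*d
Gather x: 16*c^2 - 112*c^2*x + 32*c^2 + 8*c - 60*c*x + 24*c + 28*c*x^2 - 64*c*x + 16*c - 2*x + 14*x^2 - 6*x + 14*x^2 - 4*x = 48*c^2 + 48*c + x^2*(28*c + 28) + x*(-112*c^2 - 124*c - 12)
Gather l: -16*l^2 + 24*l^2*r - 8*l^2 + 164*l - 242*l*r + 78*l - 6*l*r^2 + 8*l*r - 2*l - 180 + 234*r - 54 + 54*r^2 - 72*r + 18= l^2*(24*r - 24) + l*(-6*r^2 - 234*r + 240) + 54*r^2 + 162*r - 216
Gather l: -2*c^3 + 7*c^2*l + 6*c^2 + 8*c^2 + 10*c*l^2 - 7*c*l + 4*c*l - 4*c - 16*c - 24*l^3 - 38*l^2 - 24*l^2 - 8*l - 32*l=-2*c^3 + 14*c^2 - 20*c - 24*l^3 + l^2*(10*c - 62) + l*(7*c^2 - 3*c - 40)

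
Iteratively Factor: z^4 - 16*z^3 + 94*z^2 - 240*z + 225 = (z - 3)*(z^3 - 13*z^2 + 55*z - 75) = (z - 3)^2*(z^2 - 10*z + 25) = (z - 5)*(z - 3)^2*(z - 5)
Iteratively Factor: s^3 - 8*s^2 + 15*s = (s)*(s^2 - 8*s + 15) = s*(s - 3)*(s - 5)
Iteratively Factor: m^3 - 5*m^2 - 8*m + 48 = (m + 3)*(m^2 - 8*m + 16) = (m - 4)*(m + 3)*(m - 4)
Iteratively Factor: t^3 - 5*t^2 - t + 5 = (t - 1)*(t^2 - 4*t - 5) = (t - 1)*(t + 1)*(t - 5)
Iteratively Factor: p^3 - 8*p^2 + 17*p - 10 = (p - 2)*(p^2 - 6*p + 5) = (p - 5)*(p - 2)*(p - 1)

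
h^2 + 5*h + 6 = (h + 2)*(h + 3)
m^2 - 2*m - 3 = (m - 3)*(m + 1)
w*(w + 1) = w^2 + w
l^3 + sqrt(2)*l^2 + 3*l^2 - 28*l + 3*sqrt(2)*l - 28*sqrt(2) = (l - 4)*(l + 7)*(l + sqrt(2))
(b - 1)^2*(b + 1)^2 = b^4 - 2*b^2 + 1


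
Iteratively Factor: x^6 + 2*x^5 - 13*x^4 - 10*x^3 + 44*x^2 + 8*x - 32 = (x - 2)*(x^5 + 4*x^4 - 5*x^3 - 20*x^2 + 4*x + 16) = (x - 2)*(x + 1)*(x^4 + 3*x^3 - 8*x^2 - 12*x + 16) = (x - 2)*(x - 1)*(x + 1)*(x^3 + 4*x^2 - 4*x - 16) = (x - 2)^2*(x - 1)*(x + 1)*(x^2 + 6*x + 8) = (x - 2)^2*(x - 1)*(x + 1)*(x + 2)*(x + 4)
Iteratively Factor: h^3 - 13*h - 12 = (h + 1)*(h^2 - h - 12) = (h + 1)*(h + 3)*(h - 4)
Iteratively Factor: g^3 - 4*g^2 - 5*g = (g + 1)*(g^2 - 5*g) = g*(g + 1)*(g - 5)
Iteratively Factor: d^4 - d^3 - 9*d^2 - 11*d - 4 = (d + 1)*(d^3 - 2*d^2 - 7*d - 4) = (d + 1)^2*(d^2 - 3*d - 4) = (d - 4)*(d + 1)^2*(d + 1)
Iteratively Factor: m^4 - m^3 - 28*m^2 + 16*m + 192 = (m + 4)*(m^3 - 5*m^2 - 8*m + 48) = (m + 3)*(m + 4)*(m^2 - 8*m + 16) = (m - 4)*(m + 3)*(m + 4)*(m - 4)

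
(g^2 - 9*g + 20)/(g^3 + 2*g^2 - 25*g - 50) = (g - 4)/(g^2 + 7*g + 10)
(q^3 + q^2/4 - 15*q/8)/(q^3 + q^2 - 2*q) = (q^2 + q/4 - 15/8)/(q^2 + q - 2)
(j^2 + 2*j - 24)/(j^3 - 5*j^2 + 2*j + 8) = (j + 6)/(j^2 - j - 2)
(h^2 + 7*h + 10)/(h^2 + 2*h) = (h + 5)/h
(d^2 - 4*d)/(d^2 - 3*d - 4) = d/(d + 1)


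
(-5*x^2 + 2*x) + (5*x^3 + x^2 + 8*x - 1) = 5*x^3 - 4*x^2 + 10*x - 1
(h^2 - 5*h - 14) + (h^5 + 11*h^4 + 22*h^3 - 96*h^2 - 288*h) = h^5 + 11*h^4 + 22*h^3 - 95*h^2 - 293*h - 14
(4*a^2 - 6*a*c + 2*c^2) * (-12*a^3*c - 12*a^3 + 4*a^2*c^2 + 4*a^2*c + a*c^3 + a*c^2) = -48*a^5*c - 48*a^5 + 88*a^4*c^2 + 88*a^4*c - 44*a^3*c^3 - 44*a^3*c^2 + 2*a^2*c^4 + 2*a^2*c^3 + 2*a*c^5 + 2*a*c^4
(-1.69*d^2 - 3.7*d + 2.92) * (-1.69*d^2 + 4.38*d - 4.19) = 2.8561*d^4 - 1.1492*d^3 - 14.0597*d^2 + 28.2926*d - 12.2348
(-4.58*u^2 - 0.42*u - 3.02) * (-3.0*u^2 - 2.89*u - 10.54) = 13.74*u^4 + 14.4962*u^3 + 58.547*u^2 + 13.1546*u + 31.8308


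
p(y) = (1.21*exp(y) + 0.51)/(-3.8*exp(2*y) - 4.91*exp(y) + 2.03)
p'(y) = (1.21*exp(y) + 0.51)*(7.6*exp(2*y) + 4.91*exp(y))/(-3.8*exp(2*y) - 4.91*exp(y) + 2.03)^2 + 1.21*exp(y)/(-3.8*exp(2*y) - 4.91*exp(y) + 2.03) = (4.598*exp(2*y) + 3.876*exp(y) + 4.9604)*exp(y)/(14.44*exp(4*y) + 37.316*exp(3*y) + 8.6801*exp(2*y) - 19.9346*exp(y) + 4.1209)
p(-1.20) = 4.24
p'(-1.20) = 46.27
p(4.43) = -0.00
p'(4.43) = 0.00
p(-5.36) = 0.26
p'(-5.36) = 0.01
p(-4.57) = 0.26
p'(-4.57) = 0.01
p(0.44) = -0.16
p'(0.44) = 0.16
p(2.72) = -0.02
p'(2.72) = 0.02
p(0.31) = -0.18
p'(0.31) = 0.19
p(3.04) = -0.01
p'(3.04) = 0.01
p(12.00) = 0.00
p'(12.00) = 0.00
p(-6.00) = 0.25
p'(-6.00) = 0.00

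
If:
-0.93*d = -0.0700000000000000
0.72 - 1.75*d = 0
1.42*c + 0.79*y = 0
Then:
No Solution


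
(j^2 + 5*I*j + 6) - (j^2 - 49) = 5*I*j + 55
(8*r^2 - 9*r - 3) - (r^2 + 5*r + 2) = 7*r^2 - 14*r - 5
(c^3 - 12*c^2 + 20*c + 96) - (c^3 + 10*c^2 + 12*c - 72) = -22*c^2 + 8*c + 168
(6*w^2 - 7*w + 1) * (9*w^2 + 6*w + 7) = 54*w^4 - 27*w^3 + 9*w^2 - 43*w + 7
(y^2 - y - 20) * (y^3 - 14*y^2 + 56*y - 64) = y^5 - 15*y^4 + 50*y^3 + 160*y^2 - 1056*y + 1280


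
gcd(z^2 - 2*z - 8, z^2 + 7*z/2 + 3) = z + 2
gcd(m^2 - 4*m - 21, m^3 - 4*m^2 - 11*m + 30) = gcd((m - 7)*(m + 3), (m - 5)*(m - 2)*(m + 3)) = m + 3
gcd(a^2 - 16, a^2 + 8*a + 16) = a + 4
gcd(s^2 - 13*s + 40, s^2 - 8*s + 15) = s - 5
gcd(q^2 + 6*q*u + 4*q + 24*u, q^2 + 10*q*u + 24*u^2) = q + 6*u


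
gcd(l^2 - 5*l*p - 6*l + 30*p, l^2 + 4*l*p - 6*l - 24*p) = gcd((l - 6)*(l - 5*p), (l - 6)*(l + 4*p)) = l - 6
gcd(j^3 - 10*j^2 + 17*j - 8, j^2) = 1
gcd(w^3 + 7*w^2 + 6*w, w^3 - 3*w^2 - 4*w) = w^2 + w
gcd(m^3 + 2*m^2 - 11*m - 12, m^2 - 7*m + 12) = m - 3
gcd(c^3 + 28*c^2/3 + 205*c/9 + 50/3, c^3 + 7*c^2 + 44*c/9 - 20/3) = c^2 + 23*c/3 + 10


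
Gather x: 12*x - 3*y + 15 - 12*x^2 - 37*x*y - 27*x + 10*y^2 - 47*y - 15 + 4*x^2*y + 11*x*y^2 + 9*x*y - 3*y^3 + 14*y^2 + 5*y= x^2*(4*y - 12) + x*(11*y^2 - 28*y - 15) - 3*y^3 + 24*y^2 - 45*y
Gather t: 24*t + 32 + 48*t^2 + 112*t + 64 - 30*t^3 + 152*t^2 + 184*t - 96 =-30*t^3 + 200*t^2 + 320*t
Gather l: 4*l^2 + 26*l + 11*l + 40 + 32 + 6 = 4*l^2 + 37*l + 78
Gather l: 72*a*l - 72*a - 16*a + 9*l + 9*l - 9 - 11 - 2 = -88*a + l*(72*a + 18) - 22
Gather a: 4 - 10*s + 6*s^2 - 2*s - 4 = 6*s^2 - 12*s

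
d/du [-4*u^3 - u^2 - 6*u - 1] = -12*u^2 - 2*u - 6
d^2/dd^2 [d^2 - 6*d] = 2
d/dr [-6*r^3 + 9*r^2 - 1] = 18*r*(1 - r)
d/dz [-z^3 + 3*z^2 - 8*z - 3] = -3*z^2 + 6*z - 8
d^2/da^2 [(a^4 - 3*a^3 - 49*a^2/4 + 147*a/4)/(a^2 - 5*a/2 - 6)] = 2*(8*a^6 - 60*a^5 + 6*a^4 + 715*a^3 - 1116*a^2 + 2700*a - 7938)/(8*a^6 - 60*a^5 + 6*a^4 + 595*a^3 - 36*a^2 - 2160*a - 1728)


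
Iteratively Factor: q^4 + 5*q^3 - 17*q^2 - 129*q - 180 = (q + 4)*(q^3 + q^2 - 21*q - 45) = (q - 5)*(q + 4)*(q^2 + 6*q + 9) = (q - 5)*(q + 3)*(q + 4)*(q + 3)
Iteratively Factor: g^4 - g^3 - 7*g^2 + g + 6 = (g - 3)*(g^3 + 2*g^2 - g - 2) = (g - 3)*(g + 1)*(g^2 + g - 2) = (g - 3)*(g - 1)*(g + 1)*(g + 2)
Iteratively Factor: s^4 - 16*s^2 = (s - 4)*(s^3 + 4*s^2) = s*(s - 4)*(s^2 + 4*s) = s*(s - 4)*(s + 4)*(s)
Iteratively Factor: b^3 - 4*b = (b)*(b^2 - 4) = b*(b + 2)*(b - 2)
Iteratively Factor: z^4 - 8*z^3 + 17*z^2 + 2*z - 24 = (z - 2)*(z^3 - 6*z^2 + 5*z + 12) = (z - 3)*(z - 2)*(z^2 - 3*z - 4) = (z - 3)*(z - 2)*(z + 1)*(z - 4)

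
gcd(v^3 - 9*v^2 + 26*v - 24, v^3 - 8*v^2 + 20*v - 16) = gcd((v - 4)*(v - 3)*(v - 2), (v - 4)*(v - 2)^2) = v^2 - 6*v + 8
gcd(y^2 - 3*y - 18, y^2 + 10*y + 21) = y + 3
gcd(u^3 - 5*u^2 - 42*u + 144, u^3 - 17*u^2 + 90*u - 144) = u^2 - 11*u + 24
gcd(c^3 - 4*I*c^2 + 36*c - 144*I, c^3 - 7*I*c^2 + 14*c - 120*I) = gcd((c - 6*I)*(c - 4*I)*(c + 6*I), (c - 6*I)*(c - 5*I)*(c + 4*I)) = c - 6*I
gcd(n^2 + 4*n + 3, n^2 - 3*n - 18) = n + 3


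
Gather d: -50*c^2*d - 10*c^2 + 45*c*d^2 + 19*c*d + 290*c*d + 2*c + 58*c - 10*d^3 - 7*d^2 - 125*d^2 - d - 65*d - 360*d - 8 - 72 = -10*c^2 + 60*c - 10*d^3 + d^2*(45*c - 132) + d*(-50*c^2 + 309*c - 426) - 80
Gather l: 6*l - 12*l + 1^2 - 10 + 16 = 7 - 6*l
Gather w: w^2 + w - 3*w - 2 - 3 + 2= w^2 - 2*w - 3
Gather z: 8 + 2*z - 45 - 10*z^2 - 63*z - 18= -10*z^2 - 61*z - 55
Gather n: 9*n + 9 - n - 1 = 8*n + 8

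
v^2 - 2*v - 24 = (v - 6)*(v + 4)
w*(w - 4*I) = w^2 - 4*I*w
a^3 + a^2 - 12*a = a*(a - 3)*(a + 4)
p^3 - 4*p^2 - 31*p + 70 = (p - 7)*(p - 2)*(p + 5)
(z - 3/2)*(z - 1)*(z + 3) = z^3 + z^2/2 - 6*z + 9/2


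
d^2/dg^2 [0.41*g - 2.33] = 0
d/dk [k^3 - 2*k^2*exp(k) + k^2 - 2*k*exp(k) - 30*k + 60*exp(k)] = -2*k^2*exp(k) + 3*k^2 - 6*k*exp(k) + 2*k + 58*exp(k) - 30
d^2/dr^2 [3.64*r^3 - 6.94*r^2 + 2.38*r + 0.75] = 21.84*r - 13.88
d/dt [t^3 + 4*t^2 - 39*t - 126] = 3*t^2 + 8*t - 39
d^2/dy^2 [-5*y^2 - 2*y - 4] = -10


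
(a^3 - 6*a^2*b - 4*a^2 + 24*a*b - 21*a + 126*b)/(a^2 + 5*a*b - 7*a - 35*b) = (a^2 - 6*a*b + 3*a - 18*b)/(a + 5*b)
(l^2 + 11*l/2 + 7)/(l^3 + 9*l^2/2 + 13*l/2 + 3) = (2*l + 7)/(2*l^2 + 5*l + 3)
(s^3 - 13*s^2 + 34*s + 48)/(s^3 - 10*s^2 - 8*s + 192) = (s + 1)/(s + 4)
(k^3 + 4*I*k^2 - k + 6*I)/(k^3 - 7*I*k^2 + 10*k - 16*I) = (k + 3*I)/(k - 8*I)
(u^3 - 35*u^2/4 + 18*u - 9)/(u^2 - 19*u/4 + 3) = (u^2 - 8*u + 12)/(u - 4)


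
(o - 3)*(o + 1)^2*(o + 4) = o^4 + 3*o^3 - 9*o^2 - 23*o - 12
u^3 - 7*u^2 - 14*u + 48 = (u - 8)*(u - 2)*(u + 3)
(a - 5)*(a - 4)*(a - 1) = a^3 - 10*a^2 + 29*a - 20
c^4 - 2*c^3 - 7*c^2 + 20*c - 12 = (c - 2)^2*(c - 1)*(c + 3)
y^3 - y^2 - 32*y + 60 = (y - 5)*(y - 2)*(y + 6)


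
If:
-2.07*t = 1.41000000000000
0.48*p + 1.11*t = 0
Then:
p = 1.58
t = -0.68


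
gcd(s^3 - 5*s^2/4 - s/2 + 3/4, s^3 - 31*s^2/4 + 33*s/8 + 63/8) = s + 3/4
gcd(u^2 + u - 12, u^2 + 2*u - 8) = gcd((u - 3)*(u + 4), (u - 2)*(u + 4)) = u + 4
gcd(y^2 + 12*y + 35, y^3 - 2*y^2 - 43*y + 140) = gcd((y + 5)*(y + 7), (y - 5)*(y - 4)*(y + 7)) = y + 7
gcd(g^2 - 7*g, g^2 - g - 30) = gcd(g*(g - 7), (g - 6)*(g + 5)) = 1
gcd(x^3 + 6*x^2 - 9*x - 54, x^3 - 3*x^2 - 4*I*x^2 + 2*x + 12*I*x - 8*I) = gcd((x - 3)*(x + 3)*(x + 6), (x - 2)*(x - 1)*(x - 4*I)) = 1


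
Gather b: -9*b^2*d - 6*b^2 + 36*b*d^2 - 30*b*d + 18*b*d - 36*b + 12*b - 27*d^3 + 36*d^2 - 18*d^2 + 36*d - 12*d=b^2*(-9*d - 6) + b*(36*d^2 - 12*d - 24) - 27*d^3 + 18*d^2 + 24*d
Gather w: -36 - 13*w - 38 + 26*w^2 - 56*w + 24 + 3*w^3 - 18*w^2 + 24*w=3*w^3 + 8*w^2 - 45*w - 50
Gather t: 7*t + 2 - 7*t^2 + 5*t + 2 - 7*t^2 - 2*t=-14*t^2 + 10*t + 4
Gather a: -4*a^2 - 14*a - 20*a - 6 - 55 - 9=-4*a^2 - 34*a - 70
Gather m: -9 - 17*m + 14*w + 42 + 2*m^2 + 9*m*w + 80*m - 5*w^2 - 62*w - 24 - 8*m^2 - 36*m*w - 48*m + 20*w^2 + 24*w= -6*m^2 + m*(15 - 27*w) + 15*w^2 - 24*w + 9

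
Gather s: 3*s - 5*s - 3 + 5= 2 - 2*s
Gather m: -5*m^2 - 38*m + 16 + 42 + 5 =-5*m^2 - 38*m + 63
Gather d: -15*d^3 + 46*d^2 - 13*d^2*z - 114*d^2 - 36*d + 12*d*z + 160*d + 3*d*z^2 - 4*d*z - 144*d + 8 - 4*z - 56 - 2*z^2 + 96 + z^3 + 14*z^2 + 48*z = -15*d^3 + d^2*(-13*z - 68) + d*(3*z^2 + 8*z - 20) + z^3 + 12*z^2 + 44*z + 48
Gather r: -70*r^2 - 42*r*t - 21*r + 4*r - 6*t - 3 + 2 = -70*r^2 + r*(-42*t - 17) - 6*t - 1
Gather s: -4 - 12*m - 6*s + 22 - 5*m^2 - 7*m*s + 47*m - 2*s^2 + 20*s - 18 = -5*m^2 + 35*m - 2*s^2 + s*(14 - 7*m)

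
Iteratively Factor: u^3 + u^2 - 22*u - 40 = (u + 4)*(u^2 - 3*u - 10) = (u - 5)*(u + 4)*(u + 2)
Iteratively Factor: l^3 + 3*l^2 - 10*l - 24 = (l + 4)*(l^2 - l - 6) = (l - 3)*(l + 4)*(l + 2)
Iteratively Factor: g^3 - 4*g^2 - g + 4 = (g + 1)*(g^2 - 5*g + 4) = (g - 1)*(g + 1)*(g - 4)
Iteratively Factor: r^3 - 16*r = (r + 4)*(r^2 - 4*r) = r*(r + 4)*(r - 4)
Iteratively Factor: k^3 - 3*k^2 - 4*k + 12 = (k + 2)*(k^2 - 5*k + 6) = (k - 2)*(k + 2)*(k - 3)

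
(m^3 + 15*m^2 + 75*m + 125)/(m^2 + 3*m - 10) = (m^2 + 10*m + 25)/(m - 2)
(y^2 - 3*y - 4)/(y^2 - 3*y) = (y^2 - 3*y - 4)/(y*(y - 3))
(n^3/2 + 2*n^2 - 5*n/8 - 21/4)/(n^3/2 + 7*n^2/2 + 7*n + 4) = (n^2 + 2*n - 21/4)/(n^2 + 5*n + 4)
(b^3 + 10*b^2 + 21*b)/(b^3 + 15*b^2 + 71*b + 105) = b/(b + 5)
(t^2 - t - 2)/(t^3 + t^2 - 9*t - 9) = (t - 2)/(t^2 - 9)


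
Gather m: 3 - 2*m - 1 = 2 - 2*m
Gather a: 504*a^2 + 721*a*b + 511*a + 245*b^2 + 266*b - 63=504*a^2 + a*(721*b + 511) + 245*b^2 + 266*b - 63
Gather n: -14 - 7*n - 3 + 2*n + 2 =-5*n - 15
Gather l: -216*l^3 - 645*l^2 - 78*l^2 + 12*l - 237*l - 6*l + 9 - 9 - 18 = -216*l^3 - 723*l^2 - 231*l - 18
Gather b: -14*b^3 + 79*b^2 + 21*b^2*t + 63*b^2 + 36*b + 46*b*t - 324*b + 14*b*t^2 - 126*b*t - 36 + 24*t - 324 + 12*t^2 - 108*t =-14*b^3 + b^2*(21*t + 142) + b*(14*t^2 - 80*t - 288) + 12*t^2 - 84*t - 360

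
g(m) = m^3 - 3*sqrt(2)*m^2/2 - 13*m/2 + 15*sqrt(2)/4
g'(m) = 3*m^2 - 3*sqrt(2)*m - 13/2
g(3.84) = 5.69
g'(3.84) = 21.45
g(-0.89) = 8.70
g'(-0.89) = -0.35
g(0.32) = 3.04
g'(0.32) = -7.55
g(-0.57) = 8.13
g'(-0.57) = -3.11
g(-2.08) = 0.65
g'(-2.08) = 15.30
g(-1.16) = 8.43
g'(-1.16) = 2.46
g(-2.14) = -0.30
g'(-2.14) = 16.32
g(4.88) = 39.28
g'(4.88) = 44.24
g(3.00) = -6.29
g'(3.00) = 7.77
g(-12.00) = -1950.17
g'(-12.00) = 476.41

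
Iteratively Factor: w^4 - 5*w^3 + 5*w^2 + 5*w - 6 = (w - 1)*(w^3 - 4*w^2 + w + 6) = (w - 1)*(w + 1)*(w^2 - 5*w + 6) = (w - 3)*(w - 1)*(w + 1)*(w - 2)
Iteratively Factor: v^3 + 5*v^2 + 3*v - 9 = (v - 1)*(v^2 + 6*v + 9) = (v - 1)*(v + 3)*(v + 3)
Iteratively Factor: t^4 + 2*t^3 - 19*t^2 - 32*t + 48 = (t - 1)*(t^3 + 3*t^2 - 16*t - 48) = (t - 4)*(t - 1)*(t^2 + 7*t + 12) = (t - 4)*(t - 1)*(t + 4)*(t + 3)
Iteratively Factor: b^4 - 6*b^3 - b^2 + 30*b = (b)*(b^3 - 6*b^2 - b + 30) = b*(b - 5)*(b^2 - b - 6) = b*(b - 5)*(b - 3)*(b + 2)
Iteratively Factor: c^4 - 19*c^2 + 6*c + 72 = (c + 4)*(c^3 - 4*c^2 - 3*c + 18) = (c + 2)*(c + 4)*(c^2 - 6*c + 9) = (c - 3)*(c + 2)*(c + 4)*(c - 3)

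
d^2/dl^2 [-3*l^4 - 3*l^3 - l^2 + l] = -36*l^2 - 18*l - 2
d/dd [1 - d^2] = -2*d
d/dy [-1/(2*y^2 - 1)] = 4*y/(2*y^2 - 1)^2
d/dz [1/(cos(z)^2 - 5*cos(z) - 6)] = (2*cos(z) - 5)*sin(z)/(sin(z)^2 + 5*cos(z) + 5)^2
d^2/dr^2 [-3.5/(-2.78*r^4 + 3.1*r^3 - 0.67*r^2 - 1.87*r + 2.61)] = ((-116.76*r^2 + 65.1*r - 4.69)*(2.78*r^4 - 3.1*r^3 + 0.67*r^2 + 1.87*r - 2.61) + 3.5*(11.12*r^3 - 9.3*r^2 + 1.34*r + 1.87)*(22.24*r^3 - 18.6*r^2 + 2.68*r + 3.74))/(2.78*r^4 - 3.1*r^3 + 0.67*r^2 + 1.87*r - 2.61)^3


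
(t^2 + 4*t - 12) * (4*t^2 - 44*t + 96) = 4*t^4 - 28*t^3 - 128*t^2 + 912*t - 1152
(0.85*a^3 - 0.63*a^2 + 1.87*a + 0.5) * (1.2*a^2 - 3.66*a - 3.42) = 1.02*a^5 - 3.867*a^4 + 1.6428*a^3 - 4.0896*a^2 - 8.2254*a - 1.71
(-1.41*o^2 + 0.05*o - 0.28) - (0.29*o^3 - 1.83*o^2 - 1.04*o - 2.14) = -0.29*o^3 + 0.42*o^2 + 1.09*o + 1.86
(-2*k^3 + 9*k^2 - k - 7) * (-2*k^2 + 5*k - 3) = 4*k^5 - 28*k^4 + 53*k^3 - 18*k^2 - 32*k + 21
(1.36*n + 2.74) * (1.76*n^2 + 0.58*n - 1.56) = 2.3936*n^3 + 5.6112*n^2 - 0.5324*n - 4.2744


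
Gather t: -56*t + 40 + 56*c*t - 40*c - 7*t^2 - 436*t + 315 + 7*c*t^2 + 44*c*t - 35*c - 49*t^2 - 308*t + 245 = -75*c + t^2*(7*c - 56) + t*(100*c - 800) + 600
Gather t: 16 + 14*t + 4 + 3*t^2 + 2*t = 3*t^2 + 16*t + 20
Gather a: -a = -a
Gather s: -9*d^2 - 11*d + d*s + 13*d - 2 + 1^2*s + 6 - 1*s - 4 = -9*d^2 + d*s + 2*d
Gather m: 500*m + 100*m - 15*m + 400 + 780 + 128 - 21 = 585*m + 1287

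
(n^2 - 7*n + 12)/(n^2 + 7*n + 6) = (n^2 - 7*n + 12)/(n^2 + 7*n + 6)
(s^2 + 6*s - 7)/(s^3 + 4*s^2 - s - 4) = (s + 7)/(s^2 + 5*s + 4)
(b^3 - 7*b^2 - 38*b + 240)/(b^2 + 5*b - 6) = (b^2 - 13*b + 40)/(b - 1)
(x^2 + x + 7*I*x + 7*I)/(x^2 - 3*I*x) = (x^2 + x + 7*I*x + 7*I)/(x*(x - 3*I))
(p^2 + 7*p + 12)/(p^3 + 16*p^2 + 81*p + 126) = (p + 4)/(p^2 + 13*p + 42)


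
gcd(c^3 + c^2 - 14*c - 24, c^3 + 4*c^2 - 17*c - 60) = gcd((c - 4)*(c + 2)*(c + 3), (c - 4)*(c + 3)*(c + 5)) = c^2 - c - 12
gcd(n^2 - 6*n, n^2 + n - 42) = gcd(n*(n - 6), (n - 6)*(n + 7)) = n - 6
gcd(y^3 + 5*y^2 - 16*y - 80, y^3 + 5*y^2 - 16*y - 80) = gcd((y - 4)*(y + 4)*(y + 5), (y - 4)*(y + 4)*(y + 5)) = y^3 + 5*y^2 - 16*y - 80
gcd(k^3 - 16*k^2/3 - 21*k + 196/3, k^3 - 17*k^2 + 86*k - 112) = k - 7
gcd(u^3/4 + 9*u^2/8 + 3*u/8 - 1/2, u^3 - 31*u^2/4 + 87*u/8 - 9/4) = 1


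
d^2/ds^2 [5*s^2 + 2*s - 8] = 10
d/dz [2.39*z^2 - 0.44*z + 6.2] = 4.78*z - 0.44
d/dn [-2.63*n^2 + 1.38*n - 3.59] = 1.38 - 5.26*n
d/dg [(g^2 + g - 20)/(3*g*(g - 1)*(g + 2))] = (-g^4 - 2*g^3 + 57*g^2 + 40*g - 40)/(3*g^2*(g^4 + 2*g^3 - 3*g^2 - 4*g + 4))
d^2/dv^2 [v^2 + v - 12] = 2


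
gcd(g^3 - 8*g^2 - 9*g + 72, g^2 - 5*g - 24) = g^2 - 5*g - 24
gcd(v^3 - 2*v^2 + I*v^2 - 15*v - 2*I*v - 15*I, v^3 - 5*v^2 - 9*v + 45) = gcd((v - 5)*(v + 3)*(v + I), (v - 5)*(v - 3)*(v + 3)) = v^2 - 2*v - 15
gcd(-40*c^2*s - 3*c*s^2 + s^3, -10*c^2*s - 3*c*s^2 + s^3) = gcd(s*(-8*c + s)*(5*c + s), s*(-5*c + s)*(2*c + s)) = s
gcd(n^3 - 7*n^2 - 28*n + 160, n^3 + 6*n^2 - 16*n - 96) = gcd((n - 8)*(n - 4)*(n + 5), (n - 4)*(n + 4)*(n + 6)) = n - 4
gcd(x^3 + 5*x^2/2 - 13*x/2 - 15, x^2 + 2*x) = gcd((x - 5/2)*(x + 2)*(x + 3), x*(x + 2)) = x + 2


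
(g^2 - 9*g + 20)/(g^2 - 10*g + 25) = (g - 4)/(g - 5)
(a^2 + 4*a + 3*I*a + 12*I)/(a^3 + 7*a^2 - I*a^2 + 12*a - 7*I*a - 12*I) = (a + 3*I)/(a^2 + a*(3 - I) - 3*I)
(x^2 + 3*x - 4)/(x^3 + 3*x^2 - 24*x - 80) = (x - 1)/(x^2 - x - 20)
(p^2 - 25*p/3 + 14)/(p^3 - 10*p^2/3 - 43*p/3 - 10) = (3*p - 7)/(3*p^2 + 8*p + 5)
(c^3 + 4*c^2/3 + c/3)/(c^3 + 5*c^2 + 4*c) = (c + 1/3)/(c + 4)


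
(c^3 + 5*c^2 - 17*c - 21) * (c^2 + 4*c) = c^5 + 9*c^4 + 3*c^3 - 89*c^2 - 84*c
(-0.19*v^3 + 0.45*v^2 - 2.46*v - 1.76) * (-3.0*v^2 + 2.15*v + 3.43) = 0.57*v^5 - 1.7585*v^4 + 7.6958*v^3 + 1.5345*v^2 - 12.2218*v - 6.0368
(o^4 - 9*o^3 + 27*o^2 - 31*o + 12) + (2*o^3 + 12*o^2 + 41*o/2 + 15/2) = o^4 - 7*o^3 + 39*o^2 - 21*o/2 + 39/2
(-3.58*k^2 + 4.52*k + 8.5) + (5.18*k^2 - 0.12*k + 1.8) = 1.6*k^2 + 4.4*k + 10.3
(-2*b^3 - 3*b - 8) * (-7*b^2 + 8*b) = 14*b^5 - 16*b^4 + 21*b^3 + 32*b^2 - 64*b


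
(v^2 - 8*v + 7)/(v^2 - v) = (v - 7)/v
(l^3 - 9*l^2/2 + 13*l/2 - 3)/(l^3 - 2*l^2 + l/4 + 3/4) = 2*(l - 2)/(2*l + 1)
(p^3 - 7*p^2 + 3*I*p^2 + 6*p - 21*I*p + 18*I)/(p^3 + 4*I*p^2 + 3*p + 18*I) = (p^2 - 7*p + 6)/(p^2 + I*p + 6)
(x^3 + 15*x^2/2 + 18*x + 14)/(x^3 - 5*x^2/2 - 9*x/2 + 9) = (2*x^2 + 11*x + 14)/(2*x^2 - 9*x + 9)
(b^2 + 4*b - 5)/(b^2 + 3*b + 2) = (b^2 + 4*b - 5)/(b^2 + 3*b + 2)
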